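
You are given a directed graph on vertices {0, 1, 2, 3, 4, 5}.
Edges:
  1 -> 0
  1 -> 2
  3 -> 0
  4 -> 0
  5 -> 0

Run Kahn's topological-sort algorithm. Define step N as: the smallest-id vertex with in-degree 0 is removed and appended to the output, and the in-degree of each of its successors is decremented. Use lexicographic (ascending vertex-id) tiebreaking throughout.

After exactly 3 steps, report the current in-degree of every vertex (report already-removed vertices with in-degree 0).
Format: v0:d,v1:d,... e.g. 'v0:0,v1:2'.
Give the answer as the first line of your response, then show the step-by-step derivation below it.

v0:2,v1:0,v2:0,v3:0,v4:0,v5:0

step 1: output 1; order=[1]; indeg=(3,0,0,0,0,0)
step 2: output 2; order=[1,2]; indeg=(3,0,0,0,0,0)
step 3: output 3; order=[1,2,3]; indeg=(2,0,0,0,0,0)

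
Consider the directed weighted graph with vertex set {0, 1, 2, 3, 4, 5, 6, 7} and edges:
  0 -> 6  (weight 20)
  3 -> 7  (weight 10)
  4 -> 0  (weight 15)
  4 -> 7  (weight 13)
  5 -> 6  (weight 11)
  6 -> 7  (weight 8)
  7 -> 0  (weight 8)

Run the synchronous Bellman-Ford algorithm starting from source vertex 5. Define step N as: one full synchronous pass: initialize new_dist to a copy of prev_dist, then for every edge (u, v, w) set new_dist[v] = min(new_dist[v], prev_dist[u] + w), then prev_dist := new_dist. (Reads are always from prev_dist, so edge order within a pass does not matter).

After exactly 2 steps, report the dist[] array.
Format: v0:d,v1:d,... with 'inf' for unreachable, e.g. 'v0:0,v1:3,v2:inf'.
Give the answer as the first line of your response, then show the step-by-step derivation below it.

v0:inf,v1:inf,v2:inf,v3:inf,v4:inf,v5:0,v6:11,v7:19

step 1: dist = v0:inf,v1:inf,v2:inf,v3:inf,v4:inf,v5:0,v6:11,v7:inf
step 2: dist = v0:inf,v1:inf,v2:inf,v3:inf,v4:inf,v5:0,v6:11,v7:19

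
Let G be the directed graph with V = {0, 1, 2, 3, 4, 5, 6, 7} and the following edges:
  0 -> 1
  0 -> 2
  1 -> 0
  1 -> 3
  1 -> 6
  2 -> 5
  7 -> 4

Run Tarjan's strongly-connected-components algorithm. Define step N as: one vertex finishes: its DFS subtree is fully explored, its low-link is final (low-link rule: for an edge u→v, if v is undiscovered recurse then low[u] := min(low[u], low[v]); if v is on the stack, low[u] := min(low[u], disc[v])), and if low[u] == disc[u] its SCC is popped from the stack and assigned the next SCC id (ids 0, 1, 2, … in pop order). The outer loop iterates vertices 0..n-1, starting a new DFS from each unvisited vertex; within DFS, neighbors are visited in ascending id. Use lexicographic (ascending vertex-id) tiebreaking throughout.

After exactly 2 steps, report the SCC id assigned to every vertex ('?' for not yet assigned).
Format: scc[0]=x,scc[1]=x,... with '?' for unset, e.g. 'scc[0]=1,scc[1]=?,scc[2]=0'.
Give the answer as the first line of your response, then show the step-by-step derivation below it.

scc[0]=?,scc[1]=?,scc[2]=?,scc[3]=0,scc[4]=?,scc[5]=?,scc[6]=1,scc[7]=?

step 1: low=(low[0]=0,low[1]=0,low[2]=?,low[3]=2,low[4]=?,low[5]=?,low[6]=?,low[7]=?); scc=(scc[0]=?,scc[1]=?,scc[2]=?,scc[3]=0,scc[4]=?,scc[5]=?,scc[6]=?,scc[7]=?)
step 2: low=(low[0]=0,low[1]=0,low[2]=?,low[3]=2,low[4]=?,low[5]=?,low[6]=3,low[7]=?); scc=(scc[0]=?,scc[1]=?,scc[2]=?,scc[3]=0,scc[4]=?,scc[5]=?,scc[6]=1,scc[7]=?)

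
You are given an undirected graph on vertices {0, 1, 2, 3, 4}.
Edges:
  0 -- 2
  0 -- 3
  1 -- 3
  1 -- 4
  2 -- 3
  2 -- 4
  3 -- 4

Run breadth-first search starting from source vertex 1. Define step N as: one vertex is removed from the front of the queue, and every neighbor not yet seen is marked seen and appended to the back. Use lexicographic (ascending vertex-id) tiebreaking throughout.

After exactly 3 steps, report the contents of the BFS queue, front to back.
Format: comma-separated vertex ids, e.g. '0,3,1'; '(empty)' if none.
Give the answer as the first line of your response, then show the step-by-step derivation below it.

0,2

step 1: dequeue 1; queue=[3,4]; order=1
step 2: dequeue 3; queue=[4,0,2]; order=1,3
step 3: dequeue 4; queue=[0,2]; order=1,3,4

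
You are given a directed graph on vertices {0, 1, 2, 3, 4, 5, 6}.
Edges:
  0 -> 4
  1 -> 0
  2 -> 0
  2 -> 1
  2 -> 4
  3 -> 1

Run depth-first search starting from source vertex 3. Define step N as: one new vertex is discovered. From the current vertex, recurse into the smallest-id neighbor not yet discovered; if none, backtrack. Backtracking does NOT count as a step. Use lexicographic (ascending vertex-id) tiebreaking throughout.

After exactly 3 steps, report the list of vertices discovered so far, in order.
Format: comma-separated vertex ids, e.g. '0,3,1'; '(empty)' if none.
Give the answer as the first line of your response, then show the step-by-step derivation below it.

3,1,0

step 1: discover 3; path=3; order=3
step 2: discover 1; path=3>1; order=3,1
step 3: discover 0; path=3>1>0; order=3,1,0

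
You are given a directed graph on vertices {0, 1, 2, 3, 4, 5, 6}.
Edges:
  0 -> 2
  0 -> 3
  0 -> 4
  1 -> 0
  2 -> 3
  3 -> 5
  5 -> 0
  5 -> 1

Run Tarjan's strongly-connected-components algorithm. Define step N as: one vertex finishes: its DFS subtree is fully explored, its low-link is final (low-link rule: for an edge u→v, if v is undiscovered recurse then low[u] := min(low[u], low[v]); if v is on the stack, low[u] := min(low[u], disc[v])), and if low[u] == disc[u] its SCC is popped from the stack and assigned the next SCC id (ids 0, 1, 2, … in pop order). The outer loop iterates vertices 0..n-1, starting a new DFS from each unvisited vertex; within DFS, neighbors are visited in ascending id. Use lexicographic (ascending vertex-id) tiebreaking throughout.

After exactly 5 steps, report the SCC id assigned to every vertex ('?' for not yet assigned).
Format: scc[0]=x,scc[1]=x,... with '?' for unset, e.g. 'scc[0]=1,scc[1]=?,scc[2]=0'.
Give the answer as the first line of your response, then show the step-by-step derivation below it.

scc[0]=?,scc[1]=?,scc[2]=?,scc[3]=?,scc[4]=0,scc[5]=?,scc[6]=?

step 1: low=(low[0]=0,low[1]=0,low[2]=1,low[3]=2,low[4]=?,low[5]=0,low[6]=?); scc=(scc[0]=?,scc[1]=?,scc[2]=?,scc[3]=?,scc[4]=?,scc[5]=?,scc[6]=?)
step 2: low=(low[0]=0,low[1]=0,low[2]=1,low[3]=2,low[4]=?,low[5]=0,low[6]=?); scc=(scc[0]=?,scc[1]=?,scc[2]=?,scc[3]=?,scc[4]=?,scc[5]=?,scc[6]=?)
step 3: low=(low[0]=0,low[1]=0,low[2]=1,low[3]=0,low[4]=?,low[5]=0,low[6]=?); scc=(scc[0]=?,scc[1]=?,scc[2]=?,scc[3]=?,scc[4]=?,scc[5]=?,scc[6]=?)
step 4: low=(low[0]=0,low[1]=0,low[2]=0,low[3]=0,low[4]=?,low[5]=0,low[6]=?); scc=(scc[0]=?,scc[1]=?,scc[2]=?,scc[3]=?,scc[4]=?,scc[5]=?,scc[6]=?)
step 5: low=(low[0]=0,low[1]=0,low[2]=0,low[3]=0,low[4]=5,low[5]=0,low[6]=?); scc=(scc[0]=?,scc[1]=?,scc[2]=?,scc[3]=?,scc[4]=0,scc[5]=?,scc[6]=?)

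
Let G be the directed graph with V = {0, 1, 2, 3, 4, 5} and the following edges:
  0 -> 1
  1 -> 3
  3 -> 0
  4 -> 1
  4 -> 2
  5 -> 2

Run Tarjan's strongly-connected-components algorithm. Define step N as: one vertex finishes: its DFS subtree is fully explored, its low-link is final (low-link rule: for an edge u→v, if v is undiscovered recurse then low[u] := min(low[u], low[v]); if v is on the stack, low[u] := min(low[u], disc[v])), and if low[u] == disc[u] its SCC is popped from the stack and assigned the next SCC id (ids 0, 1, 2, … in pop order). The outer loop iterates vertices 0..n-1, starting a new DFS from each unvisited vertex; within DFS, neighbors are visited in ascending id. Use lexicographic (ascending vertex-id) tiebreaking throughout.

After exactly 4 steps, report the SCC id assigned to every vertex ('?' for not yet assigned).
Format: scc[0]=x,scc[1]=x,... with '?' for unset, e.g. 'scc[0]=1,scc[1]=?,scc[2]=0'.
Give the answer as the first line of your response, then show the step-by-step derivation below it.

scc[0]=0,scc[1]=0,scc[2]=1,scc[3]=0,scc[4]=?,scc[5]=?

step 1: low=(low[0]=0,low[1]=1,low[2]=?,low[3]=0,low[4]=?,low[5]=?); scc=(scc[0]=?,scc[1]=?,scc[2]=?,scc[3]=?,scc[4]=?,scc[5]=?)
step 2: low=(low[0]=0,low[1]=0,low[2]=?,low[3]=0,low[4]=?,low[5]=?); scc=(scc[0]=?,scc[1]=?,scc[2]=?,scc[3]=?,scc[4]=?,scc[5]=?)
step 3: low=(low[0]=0,low[1]=0,low[2]=?,low[3]=0,low[4]=?,low[5]=?); scc=(scc[0]=0,scc[1]=0,scc[2]=?,scc[3]=0,scc[4]=?,scc[5]=?)
step 4: low=(low[0]=0,low[1]=0,low[2]=3,low[3]=0,low[4]=?,low[5]=?); scc=(scc[0]=0,scc[1]=0,scc[2]=1,scc[3]=0,scc[4]=?,scc[5]=?)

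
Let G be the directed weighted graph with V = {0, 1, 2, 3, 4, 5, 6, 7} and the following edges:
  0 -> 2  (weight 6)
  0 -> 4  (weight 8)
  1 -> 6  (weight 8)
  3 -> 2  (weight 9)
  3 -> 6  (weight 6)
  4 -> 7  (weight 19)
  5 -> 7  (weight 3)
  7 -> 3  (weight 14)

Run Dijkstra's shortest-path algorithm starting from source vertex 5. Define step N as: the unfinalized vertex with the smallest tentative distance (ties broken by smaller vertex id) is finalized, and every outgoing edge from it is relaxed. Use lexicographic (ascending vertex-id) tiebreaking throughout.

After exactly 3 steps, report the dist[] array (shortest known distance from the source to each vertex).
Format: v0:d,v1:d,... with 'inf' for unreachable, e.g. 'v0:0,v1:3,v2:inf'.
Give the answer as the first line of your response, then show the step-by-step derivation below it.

v0:inf,v1:inf,v2:26,v3:17,v4:inf,v5:0,v6:23,v7:3

step 1: dist = v0:inf,v1:inf,v2:inf,v3:inf,v4:inf,v5:0,v6:inf,v7:3
step 2: dist = v0:inf,v1:inf,v2:inf,v3:17,v4:inf,v5:0,v6:inf,v7:3
step 3: dist = v0:inf,v1:inf,v2:26,v3:17,v4:inf,v5:0,v6:23,v7:3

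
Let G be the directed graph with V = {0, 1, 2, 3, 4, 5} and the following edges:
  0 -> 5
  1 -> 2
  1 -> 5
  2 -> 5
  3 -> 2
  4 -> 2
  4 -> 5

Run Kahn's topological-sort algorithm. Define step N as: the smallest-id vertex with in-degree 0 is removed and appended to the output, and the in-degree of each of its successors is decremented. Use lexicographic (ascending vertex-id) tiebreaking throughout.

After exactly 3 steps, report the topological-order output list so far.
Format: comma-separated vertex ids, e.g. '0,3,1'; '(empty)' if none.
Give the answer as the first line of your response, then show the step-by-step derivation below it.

0,1,3

step 1: output 0; order=[0]; indeg=(0,0,3,0,0,3)
step 2: output 1; order=[0,1]; indeg=(0,0,2,0,0,2)
step 3: output 3; order=[0,1,3]; indeg=(0,0,1,0,0,2)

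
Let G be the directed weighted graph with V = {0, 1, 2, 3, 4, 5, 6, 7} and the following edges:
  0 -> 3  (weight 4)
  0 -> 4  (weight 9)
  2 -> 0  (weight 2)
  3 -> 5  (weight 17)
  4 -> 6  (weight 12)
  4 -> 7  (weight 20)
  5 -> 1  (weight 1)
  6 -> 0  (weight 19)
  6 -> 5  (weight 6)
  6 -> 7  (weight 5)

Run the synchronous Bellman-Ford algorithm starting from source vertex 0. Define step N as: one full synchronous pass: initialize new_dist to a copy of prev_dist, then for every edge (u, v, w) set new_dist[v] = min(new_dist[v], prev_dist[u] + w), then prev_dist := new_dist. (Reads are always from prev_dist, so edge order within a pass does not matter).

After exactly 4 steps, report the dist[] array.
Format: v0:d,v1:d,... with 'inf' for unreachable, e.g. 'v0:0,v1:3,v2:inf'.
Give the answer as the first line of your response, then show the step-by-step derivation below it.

v0:0,v1:22,v2:inf,v3:4,v4:9,v5:21,v6:21,v7:26

step 1: dist = v0:0,v1:inf,v2:inf,v3:4,v4:9,v5:inf,v6:inf,v7:inf
step 2: dist = v0:0,v1:inf,v2:inf,v3:4,v4:9,v5:21,v6:21,v7:29
step 3: dist = v0:0,v1:22,v2:inf,v3:4,v4:9,v5:21,v6:21,v7:26
step 4: dist = v0:0,v1:22,v2:inf,v3:4,v4:9,v5:21,v6:21,v7:26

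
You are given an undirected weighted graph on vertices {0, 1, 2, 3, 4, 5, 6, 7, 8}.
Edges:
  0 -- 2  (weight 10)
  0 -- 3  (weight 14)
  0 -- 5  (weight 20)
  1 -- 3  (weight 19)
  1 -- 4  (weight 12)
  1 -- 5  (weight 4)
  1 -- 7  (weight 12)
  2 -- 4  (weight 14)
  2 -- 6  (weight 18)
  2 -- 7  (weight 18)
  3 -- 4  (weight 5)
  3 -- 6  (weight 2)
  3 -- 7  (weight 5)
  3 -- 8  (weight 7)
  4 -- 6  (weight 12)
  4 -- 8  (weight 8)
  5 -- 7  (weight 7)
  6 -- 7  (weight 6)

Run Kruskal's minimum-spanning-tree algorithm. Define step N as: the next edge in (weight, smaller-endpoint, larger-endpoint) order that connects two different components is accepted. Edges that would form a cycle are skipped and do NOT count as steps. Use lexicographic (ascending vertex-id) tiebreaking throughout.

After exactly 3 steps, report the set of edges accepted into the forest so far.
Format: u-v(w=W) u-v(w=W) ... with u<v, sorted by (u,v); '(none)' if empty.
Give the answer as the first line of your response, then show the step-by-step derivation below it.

1-5(w=4) 3-4(w=5) 3-6(w=2)

step 1: add edge 3-6 (w=2); MST = {3-6(w=2)}
step 2: add edge 1-5 (w=4); MST = {1-5(w=4) 3-6(w=2)}
step 3: add edge 3-4 (w=5); MST = {1-5(w=4) 3-4(w=5) 3-6(w=2)}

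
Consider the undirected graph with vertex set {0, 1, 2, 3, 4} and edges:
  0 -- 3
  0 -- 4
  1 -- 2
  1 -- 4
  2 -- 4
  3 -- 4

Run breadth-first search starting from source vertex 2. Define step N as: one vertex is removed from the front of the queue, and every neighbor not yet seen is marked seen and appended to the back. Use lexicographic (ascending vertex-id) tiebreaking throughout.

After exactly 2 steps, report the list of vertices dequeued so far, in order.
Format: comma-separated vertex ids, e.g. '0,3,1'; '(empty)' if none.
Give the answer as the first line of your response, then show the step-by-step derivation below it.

2,1

step 1: dequeue 2; queue=[1,4]; order=2
step 2: dequeue 1; queue=[4]; order=2,1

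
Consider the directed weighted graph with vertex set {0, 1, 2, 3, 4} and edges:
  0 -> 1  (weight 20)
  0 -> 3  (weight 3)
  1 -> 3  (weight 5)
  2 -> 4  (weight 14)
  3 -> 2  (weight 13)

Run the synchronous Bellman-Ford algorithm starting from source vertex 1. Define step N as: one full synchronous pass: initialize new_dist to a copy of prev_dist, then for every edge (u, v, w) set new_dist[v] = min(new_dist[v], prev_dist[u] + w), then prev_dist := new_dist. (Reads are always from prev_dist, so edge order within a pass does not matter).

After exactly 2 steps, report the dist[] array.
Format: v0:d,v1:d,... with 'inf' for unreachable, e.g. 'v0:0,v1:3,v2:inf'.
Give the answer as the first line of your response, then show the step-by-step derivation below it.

v0:inf,v1:0,v2:18,v3:5,v4:inf

step 1: dist = v0:inf,v1:0,v2:inf,v3:5,v4:inf
step 2: dist = v0:inf,v1:0,v2:18,v3:5,v4:inf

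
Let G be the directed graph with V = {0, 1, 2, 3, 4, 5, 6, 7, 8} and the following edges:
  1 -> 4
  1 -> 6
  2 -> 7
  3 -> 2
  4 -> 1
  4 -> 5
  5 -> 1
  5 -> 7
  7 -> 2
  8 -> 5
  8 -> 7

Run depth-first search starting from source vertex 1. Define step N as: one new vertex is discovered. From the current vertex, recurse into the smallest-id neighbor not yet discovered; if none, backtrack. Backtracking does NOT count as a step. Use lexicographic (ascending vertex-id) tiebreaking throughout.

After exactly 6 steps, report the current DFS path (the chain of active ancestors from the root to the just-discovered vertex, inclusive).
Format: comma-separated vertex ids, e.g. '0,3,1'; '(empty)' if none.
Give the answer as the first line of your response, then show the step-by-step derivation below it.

1,6

step 1: discover 1; path=1; order=1
step 2: discover 4; path=1>4; order=1,4
step 3: discover 5; path=1>4>5; order=1,4,5
step 4: discover 7; path=1>4>5>7; order=1,4,5,7
step 5: discover 2; path=1>4>5>7>2; order=1,4,5,7,2
step 6: discover 6; path=1>6; order=1,4,5,7,2,6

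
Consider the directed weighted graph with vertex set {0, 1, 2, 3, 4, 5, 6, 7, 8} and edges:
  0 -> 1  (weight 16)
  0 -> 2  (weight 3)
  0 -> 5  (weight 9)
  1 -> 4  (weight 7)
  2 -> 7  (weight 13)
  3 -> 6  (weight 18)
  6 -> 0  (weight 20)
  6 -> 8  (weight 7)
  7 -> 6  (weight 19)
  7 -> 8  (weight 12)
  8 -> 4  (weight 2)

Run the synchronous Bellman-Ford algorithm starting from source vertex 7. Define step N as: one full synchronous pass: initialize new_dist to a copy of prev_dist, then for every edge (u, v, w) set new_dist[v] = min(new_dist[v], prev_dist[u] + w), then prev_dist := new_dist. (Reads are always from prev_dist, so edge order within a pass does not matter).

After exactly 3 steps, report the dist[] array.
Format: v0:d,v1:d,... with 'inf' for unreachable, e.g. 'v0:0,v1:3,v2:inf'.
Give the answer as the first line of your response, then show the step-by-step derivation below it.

v0:39,v1:55,v2:42,v3:inf,v4:14,v5:48,v6:19,v7:0,v8:12

step 1: dist = v0:inf,v1:inf,v2:inf,v3:inf,v4:inf,v5:inf,v6:19,v7:0,v8:12
step 2: dist = v0:39,v1:inf,v2:inf,v3:inf,v4:14,v5:inf,v6:19,v7:0,v8:12
step 3: dist = v0:39,v1:55,v2:42,v3:inf,v4:14,v5:48,v6:19,v7:0,v8:12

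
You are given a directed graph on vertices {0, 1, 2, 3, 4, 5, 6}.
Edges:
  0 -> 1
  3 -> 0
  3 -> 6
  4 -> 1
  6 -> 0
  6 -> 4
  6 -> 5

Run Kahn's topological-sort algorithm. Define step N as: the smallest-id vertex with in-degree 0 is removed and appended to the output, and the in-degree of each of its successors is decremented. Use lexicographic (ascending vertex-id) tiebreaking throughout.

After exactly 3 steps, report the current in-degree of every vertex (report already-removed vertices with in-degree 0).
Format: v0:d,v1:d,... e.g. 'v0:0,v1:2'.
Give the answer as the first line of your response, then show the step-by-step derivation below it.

v0:0,v1:2,v2:0,v3:0,v4:0,v5:0,v6:0

step 1: output 2; order=[2]; indeg=(2,2,0,0,1,1,1)
step 2: output 3; order=[2,3]; indeg=(1,2,0,0,1,1,0)
step 3: output 6; order=[2,3,6]; indeg=(0,2,0,0,0,0,0)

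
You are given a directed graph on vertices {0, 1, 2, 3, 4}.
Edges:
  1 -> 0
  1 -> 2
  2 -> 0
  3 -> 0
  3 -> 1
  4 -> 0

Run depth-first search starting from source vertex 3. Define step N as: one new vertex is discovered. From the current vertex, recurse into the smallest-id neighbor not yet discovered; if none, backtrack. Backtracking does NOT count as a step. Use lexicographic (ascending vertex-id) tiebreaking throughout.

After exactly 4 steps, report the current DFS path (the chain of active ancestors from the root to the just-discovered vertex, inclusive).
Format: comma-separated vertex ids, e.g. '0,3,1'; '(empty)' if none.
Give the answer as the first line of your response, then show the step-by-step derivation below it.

3,1,2

step 1: discover 3; path=3; order=3
step 2: discover 0; path=3>0; order=3,0
step 3: discover 1; path=3>1; order=3,0,1
step 4: discover 2; path=3>1>2; order=3,0,1,2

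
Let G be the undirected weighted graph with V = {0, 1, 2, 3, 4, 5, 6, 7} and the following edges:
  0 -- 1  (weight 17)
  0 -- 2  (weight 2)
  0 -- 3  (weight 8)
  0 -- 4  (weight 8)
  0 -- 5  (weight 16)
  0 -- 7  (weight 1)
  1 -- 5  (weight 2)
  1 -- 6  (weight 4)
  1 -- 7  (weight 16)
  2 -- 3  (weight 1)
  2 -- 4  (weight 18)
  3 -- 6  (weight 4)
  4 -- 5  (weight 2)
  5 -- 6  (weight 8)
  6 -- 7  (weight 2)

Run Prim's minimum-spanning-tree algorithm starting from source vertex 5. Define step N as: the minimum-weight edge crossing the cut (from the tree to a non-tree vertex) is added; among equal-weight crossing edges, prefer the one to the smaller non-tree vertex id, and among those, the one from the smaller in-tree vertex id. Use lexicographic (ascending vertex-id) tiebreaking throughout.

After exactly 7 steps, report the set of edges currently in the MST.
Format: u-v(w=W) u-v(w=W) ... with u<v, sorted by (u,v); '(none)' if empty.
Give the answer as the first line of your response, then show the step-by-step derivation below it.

0-2(w=2) 0-7(w=1) 1-5(w=2) 1-6(w=4) 2-3(w=1) 4-5(w=2) 6-7(w=2)

step 1: add edge 1-5 (w=2); MST = {1-5(w=2)}
step 2: add edge 4-5 (w=2); MST = {1-5(w=2) 4-5(w=2)}
step 3: add edge 1-6 (w=4); MST = {1-5(w=2) 1-6(w=4) 4-5(w=2)}
step 4: add edge 6-7 (w=2); MST = {1-5(w=2) 1-6(w=4) 4-5(w=2) 6-7(w=2)}
step 5: add edge 0-7 (w=1); MST = {0-7(w=1) 1-5(w=2) 1-6(w=4) 4-5(w=2) 6-7(w=2)}
step 6: add edge 0-2 (w=2); MST = {0-2(w=2) 0-7(w=1) 1-5(w=2) 1-6(w=4) 4-5(w=2) 6-7(w=2)}
step 7: add edge 2-3 (w=1); MST = {0-2(w=2) 0-7(w=1) 1-5(w=2) 1-6(w=4) 2-3(w=1) 4-5(w=2) 6-7(w=2)}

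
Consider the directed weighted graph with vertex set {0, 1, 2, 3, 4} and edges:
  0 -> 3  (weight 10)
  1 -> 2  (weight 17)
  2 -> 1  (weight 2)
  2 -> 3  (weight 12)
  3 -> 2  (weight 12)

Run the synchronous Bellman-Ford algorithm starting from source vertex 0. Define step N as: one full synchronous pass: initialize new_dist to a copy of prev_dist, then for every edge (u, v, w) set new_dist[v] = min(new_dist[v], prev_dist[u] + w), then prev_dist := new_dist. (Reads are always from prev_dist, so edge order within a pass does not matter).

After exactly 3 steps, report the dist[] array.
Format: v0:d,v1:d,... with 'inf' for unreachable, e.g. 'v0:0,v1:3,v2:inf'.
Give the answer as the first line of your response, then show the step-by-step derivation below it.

v0:0,v1:24,v2:22,v3:10,v4:inf

step 1: dist = v0:0,v1:inf,v2:inf,v3:10,v4:inf
step 2: dist = v0:0,v1:inf,v2:22,v3:10,v4:inf
step 3: dist = v0:0,v1:24,v2:22,v3:10,v4:inf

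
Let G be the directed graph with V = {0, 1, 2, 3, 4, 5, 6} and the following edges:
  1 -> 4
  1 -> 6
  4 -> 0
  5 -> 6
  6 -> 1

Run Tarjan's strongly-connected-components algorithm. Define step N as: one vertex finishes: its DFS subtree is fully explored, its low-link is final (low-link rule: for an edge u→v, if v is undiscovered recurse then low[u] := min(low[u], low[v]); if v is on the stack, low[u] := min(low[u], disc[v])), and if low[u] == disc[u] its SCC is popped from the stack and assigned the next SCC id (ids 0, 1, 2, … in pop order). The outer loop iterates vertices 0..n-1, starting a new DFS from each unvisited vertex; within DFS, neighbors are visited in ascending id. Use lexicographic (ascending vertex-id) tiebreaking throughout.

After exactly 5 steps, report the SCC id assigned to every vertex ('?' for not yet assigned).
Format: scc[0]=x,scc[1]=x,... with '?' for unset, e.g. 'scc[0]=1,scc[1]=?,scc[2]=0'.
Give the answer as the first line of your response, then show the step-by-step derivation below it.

scc[0]=0,scc[1]=2,scc[2]=3,scc[3]=?,scc[4]=1,scc[5]=?,scc[6]=2

step 1: low=(low[0]=0,low[1]=?,low[2]=?,low[3]=?,low[4]=?,low[5]=?,low[6]=?); scc=(scc[0]=0,scc[1]=?,scc[2]=?,scc[3]=?,scc[4]=?,scc[5]=?,scc[6]=?)
step 2: low=(low[0]=0,low[1]=1,low[2]=?,low[3]=?,low[4]=2,low[5]=?,low[6]=?); scc=(scc[0]=0,scc[1]=?,scc[2]=?,scc[3]=?,scc[4]=1,scc[5]=?,scc[6]=?)
step 3: low=(low[0]=0,low[1]=1,low[2]=?,low[3]=?,low[4]=2,low[5]=?,low[6]=1); scc=(scc[0]=0,scc[1]=?,scc[2]=?,scc[3]=?,scc[4]=1,scc[5]=?,scc[6]=?)
step 4: low=(low[0]=0,low[1]=1,low[2]=?,low[3]=?,low[4]=2,low[5]=?,low[6]=1); scc=(scc[0]=0,scc[1]=2,scc[2]=?,scc[3]=?,scc[4]=1,scc[5]=?,scc[6]=2)
step 5: low=(low[0]=0,low[1]=1,low[2]=4,low[3]=?,low[4]=2,low[5]=?,low[6]=1); scc=(scc[0]=0,scc[1]=2,scc[2]=3,scc[3]=?,scc[4]=1,scc[5]=?,scc[6]=2)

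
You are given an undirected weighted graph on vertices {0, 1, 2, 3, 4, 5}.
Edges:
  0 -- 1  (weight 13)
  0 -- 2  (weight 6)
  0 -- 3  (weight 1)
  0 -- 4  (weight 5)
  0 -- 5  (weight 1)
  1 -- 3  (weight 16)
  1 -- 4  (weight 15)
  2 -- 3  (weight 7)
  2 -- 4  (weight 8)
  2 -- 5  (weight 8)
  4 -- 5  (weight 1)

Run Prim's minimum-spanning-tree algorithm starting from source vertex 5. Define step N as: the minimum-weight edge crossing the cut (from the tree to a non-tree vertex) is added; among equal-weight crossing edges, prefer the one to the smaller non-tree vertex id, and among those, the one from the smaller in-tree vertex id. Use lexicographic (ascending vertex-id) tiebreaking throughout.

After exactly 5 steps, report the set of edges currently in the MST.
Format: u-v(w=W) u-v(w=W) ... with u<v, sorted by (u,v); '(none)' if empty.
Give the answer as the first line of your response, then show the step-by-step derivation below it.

0-1(w=13) 0-2(w=6) 0-3(w=1) 0-5(w=1) 4-5(w=1)

step 1: add edge 0-5 (w=1); MST = {0-5(w=1)}
step 2: add edge 0-3 (w=1); MST = {0-3(w=1) 0-5(w=1)}
step 3: add edge 4-5 (w=1); MST = {0-3(w=1) 0-5(w=1) 4-5(w=1)}
step 4: add edge 0-2 (w=6); MST = {0-2(w=6) 0-3(w=1) 0-5(w=1) 4-5(w=1)}
step 5: add edge 0-1 (w=13); MST = {0-1(w=13) 0-2(w=6) 0-3(w=1) 0-5(w=1) 4-5(w=1)}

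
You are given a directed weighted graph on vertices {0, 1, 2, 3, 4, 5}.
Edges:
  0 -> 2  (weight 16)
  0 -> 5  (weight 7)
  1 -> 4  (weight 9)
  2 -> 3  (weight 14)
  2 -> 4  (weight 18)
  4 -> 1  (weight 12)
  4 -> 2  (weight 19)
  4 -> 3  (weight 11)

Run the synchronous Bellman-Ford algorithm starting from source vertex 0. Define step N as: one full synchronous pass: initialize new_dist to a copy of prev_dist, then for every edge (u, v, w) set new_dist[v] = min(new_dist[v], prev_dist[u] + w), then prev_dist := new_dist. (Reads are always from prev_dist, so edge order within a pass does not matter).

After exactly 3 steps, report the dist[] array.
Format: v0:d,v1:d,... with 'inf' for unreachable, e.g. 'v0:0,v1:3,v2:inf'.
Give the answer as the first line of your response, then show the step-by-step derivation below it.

v0:0,v1:46,v2:16,v3:30,v4:34,v5:7

step 1: dist = v0:0,v1:inf,v2:16,v3:inf,v4:inf,v5:7
step 2: dist = v0:0,v1:inf,v2:16,v3:30,v4:34,v5:7
step 3: dist = v0:0,v1:46,v2:16,v3:30,v4:34,v5:7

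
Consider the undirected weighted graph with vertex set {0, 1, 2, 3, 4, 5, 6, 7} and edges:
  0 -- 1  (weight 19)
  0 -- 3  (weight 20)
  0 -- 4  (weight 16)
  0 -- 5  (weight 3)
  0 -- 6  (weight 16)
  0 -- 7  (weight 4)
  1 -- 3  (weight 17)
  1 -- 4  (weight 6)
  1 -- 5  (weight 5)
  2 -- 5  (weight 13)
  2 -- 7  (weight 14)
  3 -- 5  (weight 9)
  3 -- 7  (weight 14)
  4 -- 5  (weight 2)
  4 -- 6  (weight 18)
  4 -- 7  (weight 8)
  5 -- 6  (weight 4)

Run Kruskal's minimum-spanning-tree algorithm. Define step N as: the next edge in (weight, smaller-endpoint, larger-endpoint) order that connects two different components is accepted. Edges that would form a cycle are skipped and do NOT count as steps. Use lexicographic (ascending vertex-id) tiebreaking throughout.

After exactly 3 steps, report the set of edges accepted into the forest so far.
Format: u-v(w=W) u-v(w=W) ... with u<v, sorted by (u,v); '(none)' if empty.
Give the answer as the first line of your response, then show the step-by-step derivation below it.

0-5(w=3) 0-7(w=4) 4-5(w=2)

step 1: add edge 4-5 (w=2); MST = {4-5(w=2)}
step 2: add edge 0-5 (w=3); MST = {0-5(w=3) 4-5(w=2)}
step 3: add edge 0-7 (w=4); MST = {0-5(w=3) 0-7(w=4) 4-5(w=2)}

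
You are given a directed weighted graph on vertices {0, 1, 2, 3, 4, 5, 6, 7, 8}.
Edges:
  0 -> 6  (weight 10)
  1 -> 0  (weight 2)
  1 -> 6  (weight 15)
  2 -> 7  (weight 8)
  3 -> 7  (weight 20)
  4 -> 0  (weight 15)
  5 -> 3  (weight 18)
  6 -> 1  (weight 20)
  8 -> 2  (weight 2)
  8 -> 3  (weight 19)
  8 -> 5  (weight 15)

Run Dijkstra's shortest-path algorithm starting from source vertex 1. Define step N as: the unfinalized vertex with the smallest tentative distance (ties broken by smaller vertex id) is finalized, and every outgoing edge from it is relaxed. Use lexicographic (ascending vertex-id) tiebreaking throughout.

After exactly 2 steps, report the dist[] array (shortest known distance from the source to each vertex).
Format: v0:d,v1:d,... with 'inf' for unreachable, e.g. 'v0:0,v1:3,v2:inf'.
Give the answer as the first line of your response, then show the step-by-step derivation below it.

v0:2,v1:0,v2:inf,v3:inf,v4:inf,v5:inf,v6:12,v7:inf,v8:inf

step 1: dist = v0:2,v1:0,v2:inf,v3:inf,v4:inf,v5:inf,v6:15,v7:inf,v8:inf
step 2: dist = v0:2,v1:0,v2:inf,v3:inf,v4:inf,v5:inf,v6:12,v7:inf,v8:inf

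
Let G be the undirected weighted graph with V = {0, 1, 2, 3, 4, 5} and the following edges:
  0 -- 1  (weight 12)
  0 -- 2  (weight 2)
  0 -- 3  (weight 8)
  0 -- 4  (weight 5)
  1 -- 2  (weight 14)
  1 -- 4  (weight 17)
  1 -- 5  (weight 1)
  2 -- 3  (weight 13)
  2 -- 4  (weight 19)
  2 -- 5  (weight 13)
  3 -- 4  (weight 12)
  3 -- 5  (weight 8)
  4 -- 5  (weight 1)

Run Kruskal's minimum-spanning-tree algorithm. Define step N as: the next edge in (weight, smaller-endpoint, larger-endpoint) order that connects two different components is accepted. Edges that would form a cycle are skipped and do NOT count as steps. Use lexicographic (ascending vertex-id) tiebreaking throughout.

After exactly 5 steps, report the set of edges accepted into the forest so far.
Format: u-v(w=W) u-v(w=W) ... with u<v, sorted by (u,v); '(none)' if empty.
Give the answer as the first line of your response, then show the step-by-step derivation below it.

0-2(w=2) 0-3(w=8) 0-4(w=5) 1-5(w=1) 4-5(w=1)

step 1: add edge 1-5 (w=1); MST = {1-5(w=1)}
step 2: add edge 4-5 (w=1); MST = {1-5(w=1) 4-5(w=1)}
step 3: add edge 0-2 (w=2); MST = {0-2(w=2) 1-5(w=1) 4-5(w=1)}
step 4: add edge 0-4 (w=5); MST = {0-2(w=2) 0-4(w=5) 1-5(w=1) 4-5(w=1)}
step 5: add edge 0-3 (w=8); MST = {0-2(w=2) 0-3(w=8) 0-4(w=5) 1-5(w=1) 4-5(w=1)}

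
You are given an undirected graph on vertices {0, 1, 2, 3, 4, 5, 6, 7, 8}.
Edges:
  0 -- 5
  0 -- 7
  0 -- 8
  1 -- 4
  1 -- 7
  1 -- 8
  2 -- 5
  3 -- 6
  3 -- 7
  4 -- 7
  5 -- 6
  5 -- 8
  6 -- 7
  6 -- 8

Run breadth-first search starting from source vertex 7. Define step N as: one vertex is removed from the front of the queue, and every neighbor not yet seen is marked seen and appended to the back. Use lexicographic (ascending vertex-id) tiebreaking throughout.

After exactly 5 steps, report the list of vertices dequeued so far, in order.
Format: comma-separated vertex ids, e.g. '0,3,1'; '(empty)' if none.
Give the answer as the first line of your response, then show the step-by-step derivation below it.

7,0,1,3,4

step 1: dequeue 7; queue=[0,1,3,4,6]; order=7
step 2: dequeue 0; queue=[1,3,4,6,5,8]; order=7,0
step 3: dequeue 1; queue=[3,4,6,5,8]; order=7,0,1
step 4: dequeue 3; queue=[4,6,5,8]; order=7,0,1,3
step 5: dequeue 4; queue=[6,5,8]; order=7,0,1,3,4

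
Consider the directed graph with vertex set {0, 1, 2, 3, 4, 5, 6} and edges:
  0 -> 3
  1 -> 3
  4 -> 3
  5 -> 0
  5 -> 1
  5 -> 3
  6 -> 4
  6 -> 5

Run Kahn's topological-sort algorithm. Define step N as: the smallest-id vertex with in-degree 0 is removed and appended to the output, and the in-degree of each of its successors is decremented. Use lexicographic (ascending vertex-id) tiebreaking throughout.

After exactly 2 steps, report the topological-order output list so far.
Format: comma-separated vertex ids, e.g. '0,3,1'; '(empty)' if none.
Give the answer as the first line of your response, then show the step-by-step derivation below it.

2,6

step 1: output 2; order=[2]; indeg=(1,1,0,4,1,1,0)
step 2: output 6; order=[2,6]; indeg=(1,1,0,4,0,0,0)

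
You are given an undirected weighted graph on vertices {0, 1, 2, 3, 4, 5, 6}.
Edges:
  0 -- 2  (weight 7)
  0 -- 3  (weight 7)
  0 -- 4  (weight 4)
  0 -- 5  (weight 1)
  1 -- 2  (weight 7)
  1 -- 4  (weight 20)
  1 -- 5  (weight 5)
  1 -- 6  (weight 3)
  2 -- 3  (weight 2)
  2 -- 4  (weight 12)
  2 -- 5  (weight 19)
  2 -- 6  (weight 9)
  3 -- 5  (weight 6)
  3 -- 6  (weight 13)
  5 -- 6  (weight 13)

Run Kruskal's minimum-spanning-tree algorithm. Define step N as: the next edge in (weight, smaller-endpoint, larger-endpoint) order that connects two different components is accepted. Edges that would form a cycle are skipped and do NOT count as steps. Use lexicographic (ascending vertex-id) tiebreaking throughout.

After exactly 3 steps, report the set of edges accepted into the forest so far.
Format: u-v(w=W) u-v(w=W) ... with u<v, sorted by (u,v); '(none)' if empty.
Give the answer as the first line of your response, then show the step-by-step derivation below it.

0-5(w=1) 1-6(w=3) 2-3(w=2)

step 1: add edge 0-5 (w=1); MST = {0-5(w=1)}
step 2: add edge 2-3 (w=2); MST = {0-5(w=1) 2-3(w=2)}
step 3: add edge 1-6 (w=3); MST = {0-5(w=1) 1-6(w=3) 2-3(w=2)}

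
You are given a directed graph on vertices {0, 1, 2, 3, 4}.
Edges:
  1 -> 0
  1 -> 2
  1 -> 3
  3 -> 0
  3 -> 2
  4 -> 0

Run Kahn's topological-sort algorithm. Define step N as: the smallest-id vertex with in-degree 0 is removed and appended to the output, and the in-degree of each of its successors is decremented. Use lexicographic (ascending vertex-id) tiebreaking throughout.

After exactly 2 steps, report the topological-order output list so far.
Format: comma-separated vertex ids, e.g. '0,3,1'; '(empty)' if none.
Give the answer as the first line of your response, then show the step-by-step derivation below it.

1,3

step 1: output 1; order=[1]; indeg=(2,0,1,0,0)
step 2: output 3; order=[1,3]; indeg=(1,0,0,0,0)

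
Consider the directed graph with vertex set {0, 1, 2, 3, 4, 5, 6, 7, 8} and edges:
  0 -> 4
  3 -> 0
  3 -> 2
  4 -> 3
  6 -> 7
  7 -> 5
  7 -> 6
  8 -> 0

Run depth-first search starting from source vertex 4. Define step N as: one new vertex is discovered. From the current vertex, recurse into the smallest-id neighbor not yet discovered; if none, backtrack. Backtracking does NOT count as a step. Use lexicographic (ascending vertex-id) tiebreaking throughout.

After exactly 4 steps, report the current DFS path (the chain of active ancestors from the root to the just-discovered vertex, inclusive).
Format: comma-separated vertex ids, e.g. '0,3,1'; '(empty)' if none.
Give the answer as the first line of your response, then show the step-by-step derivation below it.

4,3,2

step 1: discover 4; path=4; order=4
step 2: discover 3; path=4>3; order=4,3
step 3: discover 0; path=4>3>0; order=4,3,0
step 4: discover 2; path=4>3>2; order=4,3,0,2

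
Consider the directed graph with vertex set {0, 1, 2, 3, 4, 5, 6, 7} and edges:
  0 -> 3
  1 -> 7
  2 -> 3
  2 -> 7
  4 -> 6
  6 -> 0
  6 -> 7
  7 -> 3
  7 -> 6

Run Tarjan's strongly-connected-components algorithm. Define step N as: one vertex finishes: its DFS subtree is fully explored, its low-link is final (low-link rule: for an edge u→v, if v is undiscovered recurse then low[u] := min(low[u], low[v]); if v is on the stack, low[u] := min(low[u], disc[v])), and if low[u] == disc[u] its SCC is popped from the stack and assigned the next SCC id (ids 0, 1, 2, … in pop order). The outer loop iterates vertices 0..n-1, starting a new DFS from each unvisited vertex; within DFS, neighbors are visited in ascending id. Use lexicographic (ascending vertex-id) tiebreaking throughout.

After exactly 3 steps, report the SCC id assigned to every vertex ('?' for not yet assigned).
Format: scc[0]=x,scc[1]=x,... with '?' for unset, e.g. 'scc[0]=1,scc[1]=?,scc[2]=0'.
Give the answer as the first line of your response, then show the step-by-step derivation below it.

scc[0]=1,scc[1]=?,scc[2]=?,scc[3]=0,scc[4]=?,scc[5]=?,scc[6]=?,scc[7]=?

step 1: low=(low[0]=0,low[1]=?,low[2]=?,low[3]=1,low[4]=?,low[5]=?,low[6]=?,low[7]=?); scc=(scc[0]=?,scc[1]=?,scc[2]=?,scc[3]=0,scc[4]=?,scc[5]=?,scc[6]=?,scc[7]=?)
step 2: low=(low[0]=0,low[1]=?,low[2]=?,low[3]=1,low[4]=?,low[5]=?,low[6]=?,low[7]=?); scc=(scc[0]=1,scc[1]=?,scc[2]=?,scc[3]=0,scc[4]=?,scc[5]=?,scc[6]=?,scc[7]=?)
step 3: low=(low[0]=0,low[1]=2,low[2]=?,low[3]=1,low[4]=?,low[5]=?,low[6]=3,low[7]=3); scc=(scc[0]=1,scc[1]=?,scc[2]=?,scc[3]=0,scc[4]=?,scc[5]=?,scc[6]=?,scc[7]=?)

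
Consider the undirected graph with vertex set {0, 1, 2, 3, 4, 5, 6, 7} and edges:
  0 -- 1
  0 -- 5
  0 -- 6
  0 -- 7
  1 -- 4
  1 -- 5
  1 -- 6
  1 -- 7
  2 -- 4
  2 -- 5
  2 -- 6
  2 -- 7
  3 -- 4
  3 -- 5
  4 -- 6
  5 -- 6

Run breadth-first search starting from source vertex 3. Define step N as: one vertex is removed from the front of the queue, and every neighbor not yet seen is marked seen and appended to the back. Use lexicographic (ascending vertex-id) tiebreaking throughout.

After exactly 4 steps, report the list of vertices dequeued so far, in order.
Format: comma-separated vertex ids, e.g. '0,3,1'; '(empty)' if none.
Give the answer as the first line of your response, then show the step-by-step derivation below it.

3,4,5,1

step 1: dequeue 3; queue=[4,5]; order=3
step 2: dequeue 4; queue=[5,1,2,6]; order=3,4
step 3: dequeue 5; queue=[1,2,6,0]; order=3,4,5
step 4: dequeue 1; queue=[2,6,0,7]; order=3,4,5,1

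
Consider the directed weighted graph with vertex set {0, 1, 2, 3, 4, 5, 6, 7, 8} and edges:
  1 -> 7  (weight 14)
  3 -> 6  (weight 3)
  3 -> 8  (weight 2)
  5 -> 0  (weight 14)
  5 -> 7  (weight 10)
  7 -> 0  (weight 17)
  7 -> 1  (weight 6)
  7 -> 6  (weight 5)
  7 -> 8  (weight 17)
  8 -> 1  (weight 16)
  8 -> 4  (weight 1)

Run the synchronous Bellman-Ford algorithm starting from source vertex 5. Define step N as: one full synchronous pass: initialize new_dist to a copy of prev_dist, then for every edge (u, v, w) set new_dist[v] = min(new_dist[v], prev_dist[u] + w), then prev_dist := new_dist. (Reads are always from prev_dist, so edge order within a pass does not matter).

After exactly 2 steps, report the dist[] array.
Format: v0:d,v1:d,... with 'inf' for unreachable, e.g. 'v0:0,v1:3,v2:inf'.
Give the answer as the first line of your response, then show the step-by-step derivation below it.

v0:14,v1:16,v2:inf,v3:inf,v4:inf,v5:0,v6:15,v7:10,v8:27

step 1: dist = v0:14,v1:inf,v2:inf,v3:inf,v4:inf,v5:0,v6:inf,v7:10,v8:inf
step 2: dist = v0:14,v1:16,v2:inf,v3:inf,v4:inf,v5:0,v6:15,v7:10,v8:27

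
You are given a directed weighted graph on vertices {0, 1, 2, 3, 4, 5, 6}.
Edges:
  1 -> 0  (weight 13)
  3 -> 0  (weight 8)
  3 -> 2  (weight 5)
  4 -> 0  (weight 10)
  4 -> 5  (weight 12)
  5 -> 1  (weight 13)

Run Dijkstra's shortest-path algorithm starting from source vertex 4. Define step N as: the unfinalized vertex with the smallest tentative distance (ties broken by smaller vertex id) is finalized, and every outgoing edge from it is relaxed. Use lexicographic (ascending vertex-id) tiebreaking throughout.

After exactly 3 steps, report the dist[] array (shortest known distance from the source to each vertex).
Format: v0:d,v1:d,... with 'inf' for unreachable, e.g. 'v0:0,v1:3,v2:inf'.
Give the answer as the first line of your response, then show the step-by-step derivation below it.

v0:10,v1:25,v2:inf,v3:inf,v4:0,v5:12,v6:inf

step 1: dist = v0:10,v1:inf,v2:inf,v3:inf,v4:0,v5:12,v6:inf
step 2: dist = v0:10,v1:inf,v2:inf,v3:inf,v4:0,v5:12,v6:inf
step 3: dist = v0:10,v1:25,v2:inf,v3:inf,v4:0,v5:12,v6:inf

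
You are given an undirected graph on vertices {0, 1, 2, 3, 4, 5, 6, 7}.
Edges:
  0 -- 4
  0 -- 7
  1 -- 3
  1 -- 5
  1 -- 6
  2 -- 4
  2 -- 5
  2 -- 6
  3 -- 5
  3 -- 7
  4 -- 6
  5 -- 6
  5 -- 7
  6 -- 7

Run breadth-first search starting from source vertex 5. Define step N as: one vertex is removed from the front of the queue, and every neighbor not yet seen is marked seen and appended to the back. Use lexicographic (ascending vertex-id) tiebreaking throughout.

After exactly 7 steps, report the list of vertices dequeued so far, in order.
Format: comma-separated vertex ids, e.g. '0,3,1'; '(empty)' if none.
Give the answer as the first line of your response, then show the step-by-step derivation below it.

5,1,2,3,6,7,4

step 1: dequeue 5; queue=[1,2,3,6,7]; order=5
step 2: dequeue 1; queue=[2,3,6,7]; order=5,1
step 3: dequeue 2; queue=[3,6,7,4]; order=5,1,2
step 4: dequeue 3; queue=[6,7,4]; order=5,1,2,3
step 5: dequeue 6; queue=[7,4]; order=5,1,2,3,6
step 6: dequeue 7; queue=[4,0]; order=5,1,2,3,6,7
step 7: dequeue 4; queue=[0]; order=5,1,2,3,6,7,4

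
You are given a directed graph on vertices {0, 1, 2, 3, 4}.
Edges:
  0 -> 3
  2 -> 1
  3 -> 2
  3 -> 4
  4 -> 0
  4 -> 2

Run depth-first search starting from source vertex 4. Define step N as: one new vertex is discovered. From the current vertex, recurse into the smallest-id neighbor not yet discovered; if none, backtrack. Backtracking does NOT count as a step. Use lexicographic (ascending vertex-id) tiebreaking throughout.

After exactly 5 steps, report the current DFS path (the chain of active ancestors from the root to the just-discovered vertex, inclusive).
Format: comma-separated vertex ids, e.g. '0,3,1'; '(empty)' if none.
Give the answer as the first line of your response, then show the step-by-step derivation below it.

4,0,3,2,1

step 1: discover 4; path=4; order=4
step 2: discover 0; path=4>0; order=4,0
step 3: discover 3; path=4>0>3; order=4,0,3
step 4: discover 2; path=4>0>3>2; order=4,0,3,2
step 5: discover 1; path=4>0>3>2>1; order=4,0,3,2,1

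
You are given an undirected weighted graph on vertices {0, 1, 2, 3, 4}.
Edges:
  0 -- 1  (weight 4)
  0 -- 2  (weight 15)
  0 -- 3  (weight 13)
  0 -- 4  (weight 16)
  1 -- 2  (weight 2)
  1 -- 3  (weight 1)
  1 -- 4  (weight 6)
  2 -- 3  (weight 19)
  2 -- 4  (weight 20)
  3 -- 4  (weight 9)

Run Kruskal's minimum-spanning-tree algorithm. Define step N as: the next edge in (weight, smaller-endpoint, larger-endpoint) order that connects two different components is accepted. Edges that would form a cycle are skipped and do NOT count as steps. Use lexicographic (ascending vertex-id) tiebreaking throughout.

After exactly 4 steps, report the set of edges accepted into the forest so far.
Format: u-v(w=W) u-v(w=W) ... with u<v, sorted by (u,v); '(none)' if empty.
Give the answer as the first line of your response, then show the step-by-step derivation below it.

0-1(w=4) 1-2(w=2) 1-3(w=1) 1-4(w=6)

step 1: add edge 1-3 (w=1); MST = {1-3(w=1)}
step 2: add edge 1-2 (w=2); MST = {1-2(w=2) 1-3(w=1)}
step 3: add edge 0-1 (w=4); MST = {0-1(w=4) 1-2(w=2) 1-3(w=1)}
step 4: add edge 1-4 (w=6); MST = {0-1(w=4) 1-2(w=2) 1-3(w=1) 1-4(w=6)}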